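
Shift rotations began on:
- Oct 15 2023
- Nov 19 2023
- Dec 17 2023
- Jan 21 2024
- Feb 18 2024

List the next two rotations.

Mar 17 2024, Apr 21 2024

These are Sundays at 28- or 35-day spacing (35, 28, 35, 28).
The pattern: 3rd Sunday of the month.
March 2024 — 3rd Sunday is Mar 17 2024.
April 2024 — 3rd Sunday is Apr 21 2024.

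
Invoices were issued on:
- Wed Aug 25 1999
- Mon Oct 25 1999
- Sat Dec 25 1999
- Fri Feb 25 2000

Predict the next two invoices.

Gaps: 61, 61, 62 days — not constant. Every event is on the 25th of the month.
Pattern: the 25th of every 2 months.
April 2000: Tue Apr 25 2000.
June 2000: Sun Jun 25 2000.

Tue Apr 25 2000, Sun Jun 25 2000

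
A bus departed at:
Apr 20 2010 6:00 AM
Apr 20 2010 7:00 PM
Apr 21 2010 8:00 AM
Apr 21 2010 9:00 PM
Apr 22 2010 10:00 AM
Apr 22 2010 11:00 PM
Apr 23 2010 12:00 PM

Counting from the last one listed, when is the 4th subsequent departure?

Apr 25 2010 4:00 PM

Spacing: 13, 13, 13, 13, 13, 13 h — constant 13 h.
Apr 23 2010 12:00 PM + 13 h = Apr 24 2010 1:00 AM.
Apr 24 2010 1:00 AM + 13 h = Apr 24 2010 2:00 PM.
Apr 24 2010 2:00 PM + 13 h = Apr 25 2010 3:00 AM.
Apr 25 2010 3:00 AM + 13 h = Apr 25 2010 4:00 PM.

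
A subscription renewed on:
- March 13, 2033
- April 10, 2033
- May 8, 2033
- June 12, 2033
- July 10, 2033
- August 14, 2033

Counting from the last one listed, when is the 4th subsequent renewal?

These are Sundays at 28- or 35-day spacing (28, 28, 35, 28, 35).
The pattern: 2nd Sunday of the month.
2nd Sunday of September 2033: September 11, 2033.
2nd Sunday of October 2033: October 9, 2033.
November 2033 — 2nd Sunday is November 13, 2033.
2nd Sunday of December 2033: December 11, 2033.

December 11, 2033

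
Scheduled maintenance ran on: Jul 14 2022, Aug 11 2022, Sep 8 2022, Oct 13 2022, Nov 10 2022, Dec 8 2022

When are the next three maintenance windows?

These are Thursdays at 28- or 35-day spacing (28, 28, 35, 28, 28).
The pattern: 2nd Thursday of the month.
January 2023 — 2nd Thursday is Jan 12 2023.
2nd Thursday of February 2023: Feb 9 2023.
March 2023 — 2nd Thursday is Mar 9 2023.

Jan 12 2023, Feb 9 2023, Mar 9 2023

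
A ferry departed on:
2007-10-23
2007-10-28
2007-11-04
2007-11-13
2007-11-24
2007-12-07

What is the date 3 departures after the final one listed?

2008-01-27

The spacing grows by 2 each time: 5, 7, 9, 11, 13 days.
Next gap: 15 days. 2007-12-07 + 15 days = 2007-12-22.
Next gap: 17 days. 2007-12-22 + 17 days = 2008-01-08.
Next gap: 19 days. 2008-01-08 + 19 days = 2008-01-27.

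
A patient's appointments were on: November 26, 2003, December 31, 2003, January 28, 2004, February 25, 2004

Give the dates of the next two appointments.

March 31, 2004; April 28, 2004

Every date is a Wednesday; gaps 35, 28, 28 days.
Each is the last Wednesday of its month (at least one falls on the 29th or later, ruling out '4th Wednesday').
March 2004 ends with Wednesday March 31, 2004.
Last Wednesday of April 2004: April 28, 2004.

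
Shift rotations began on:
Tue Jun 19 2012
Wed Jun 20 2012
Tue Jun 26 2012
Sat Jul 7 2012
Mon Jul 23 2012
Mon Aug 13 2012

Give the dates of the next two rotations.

Intervals are 1, 6, 11, 16, 21 days — an arithmetic progression with common difference 5.
Next gap: 26 days. Mon Aug 13 2012 + 26 days = Sat Sep 8 2012.
Next gap: 31 days. Sat Sep 8 2012 + 31 days = Tue Oct 9 2012.

Sat Sep 8 2012, Tue Oct 9 2012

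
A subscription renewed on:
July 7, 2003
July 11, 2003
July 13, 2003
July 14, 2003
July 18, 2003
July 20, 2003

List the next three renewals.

July 21, 2003; July 25, 2003; July 27, 2003

The gap pattern 4, 2, 1, 4, 2 repeats every 3 events.
These are the Mondays, Fridays and Sundays of each week.
The following Monday is July 21, 2003.
Next Friday: July 25, 2003.
The following Sunday is July 27, 2003.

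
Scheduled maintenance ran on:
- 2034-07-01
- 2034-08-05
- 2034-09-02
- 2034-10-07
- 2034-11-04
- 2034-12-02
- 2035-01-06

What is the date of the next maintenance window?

2035-02-03

All dates are Saturdays, 35, 28, 35, 28, 28, 35 days apart.
Specifically, the 1st Saturday of each month.
1st Saturday of February 2035: 2035-02-03.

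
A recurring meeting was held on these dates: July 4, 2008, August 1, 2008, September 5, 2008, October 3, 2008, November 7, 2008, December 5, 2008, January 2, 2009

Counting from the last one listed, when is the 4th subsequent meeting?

May 1, 2009

These are Fridays at 28- or 35-day spacing (28, 35, 28, 35, 28, 28).
The pattern: 1st Friday of the month.
1st Friday of February 2009: February 6, 2009.
1st Friday of March 2009: March 6, 2009.
April 2009 — 1st Friday is April 3, 2009.
May 2009 — 1st Friday is May 1, 2009.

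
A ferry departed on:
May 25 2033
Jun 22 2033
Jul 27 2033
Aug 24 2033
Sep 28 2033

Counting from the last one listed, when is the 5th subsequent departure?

Gaps: 28, 35, 28, 35 days — a mix of 28 and 35. Every date is a Wednesday.
Each is the 4th Wednesday of its month.
4th Wednesday of October 2033: Oct 26 2033.
November 2033 — 4th Wednesday is Nov 23 2033.
4th Wednesday of December 2033: Dec 28 2033.
January 2034 — 4th Wednesday is Jan 25 2034.
February 2034 — 4th Wednesday is Feb 22 2034.

Feb 22 2034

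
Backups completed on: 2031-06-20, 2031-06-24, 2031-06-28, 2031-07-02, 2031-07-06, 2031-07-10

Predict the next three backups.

Gaps between consecutive events: 4, 4, 4, 4, 4 days — a constant 4-day interval.
2031-07-10 + 4 days = 2031-07-14.
2031-07-14 + 4 days = 2031-07-18.
2031-07-18 + 4 days = 2031-07-22.

2031-07-14, 2031-07-18, 2031-07-22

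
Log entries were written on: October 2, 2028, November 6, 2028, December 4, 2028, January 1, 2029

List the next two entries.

February 5, 2029; March 5, 2029

Gaps: 35, 28, 28 days — a mix of 28 and 35. Every date is a Monday.
Each is the 1st Monday of its month.
February 2029 — 1st Monday is February 5, 2029.
March 2029 — 1st Monday is March 5, 2029.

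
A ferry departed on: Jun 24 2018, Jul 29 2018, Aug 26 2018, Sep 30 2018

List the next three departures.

These are Sundays with 35, 28, 35-day gaps.
Each is the final Sunday of its month — Jul 29 2018 is past the 28th, so '4th Sunday' doesn't fit.
October 2018 ends with Sunday Oct 28 2018.
Last Sunday of November 2018: Nov 25 2018.
Last Sunday of December 2018: Dec 30 2018.

Oct 28 2018, Nov 25 2018, Dec 30 2018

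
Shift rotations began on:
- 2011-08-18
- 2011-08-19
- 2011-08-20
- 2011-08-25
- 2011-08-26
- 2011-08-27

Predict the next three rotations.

Gaps: 1, 1, 5, 1, 1 days — not constant, but cyclic with period 3.
The events fall on every Thursday, Friday and Saturday.
The following Thursday is 2011-09-01.
The following Friday is 2011-09-02.
The following Saturday is 2011-09-03.

2011-09-01, 2011-09-02, 2011-09-03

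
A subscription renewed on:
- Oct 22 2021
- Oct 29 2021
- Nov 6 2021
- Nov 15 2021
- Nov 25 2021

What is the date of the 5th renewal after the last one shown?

Jan 29 2022

The spacing grows by 1 each time: 7, 8, 9, 10 days.
Next gap: 11 days. Nov 25 2021 + 11 days = Dec 6 2021.
Next gap: 12 days. Dec 6 2021 + 12 days = Dec 18 2021.
Next gap: 13 days. Dec 18 2021 + 13 days = Dec 31 2021.
Next gap: 14 days. Dec 31 2021 + 14 days = Jan 14 2022.
Next gap: 15 days. Jan 14 2022 + 15 days = Jan 29 2022.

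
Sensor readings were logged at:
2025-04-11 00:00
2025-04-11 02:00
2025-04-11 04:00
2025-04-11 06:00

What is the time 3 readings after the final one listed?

Gaps: 2, 2, 2 hours — each event is 2 hours after the previous one.
2025-04-11 06:00 + 2 h = 2025-04-11 08:00.
2025-04-11 08:00 + 2 h = 2025-04-11 10:00.
2025-04-11 10:00 + 2 h = 2025-04-11 12:00.

2025-04-11 12:00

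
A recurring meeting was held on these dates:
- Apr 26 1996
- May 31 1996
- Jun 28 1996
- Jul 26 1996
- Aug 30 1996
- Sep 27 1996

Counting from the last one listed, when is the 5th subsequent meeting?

Feb 28 1997

All Fridays; the gaps (35, 28, 28, 35, 28) vary with month length.
This is the last Friday of each month.
Last Friday of October 1996: Oct 25 1996.
Last Friday of November 1996: Nov 29 1996.
Last Friday of December 1996: Dec 27 1996.
January 1997 ends with Friday Jan 31 1997.
February 1997 ends with Friday Feb 28 1997.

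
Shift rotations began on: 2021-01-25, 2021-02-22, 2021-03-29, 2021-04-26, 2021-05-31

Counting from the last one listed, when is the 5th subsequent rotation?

These are Mondays with 28, 35, 28, 35-day gaps.
Each is the final Monday of its month — 2021-03-29 is past the 28th, so '4th Monday' doesn't fit.
Last Monday of June 2021: 2021-06-28.
July 2021 ends with Monday 2021-07-26.
Last Monday of August 2021: 2021-08-30.
Last Monday of September 2021: 2021-09-27.
October 2021 ends with Monday 2021-10-25.

2021-10-25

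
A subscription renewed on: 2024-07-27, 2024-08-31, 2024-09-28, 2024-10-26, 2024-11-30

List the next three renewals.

Every date is a Saturday; gaps 35, 28, 28, 35 days.
Each is the last Saturday of its month (at least one falls on the 29th or later, ruling out '4th Saturday').
Last Saturday of December 2024: 2024-12-28.
January 2025 ends with Saturday 2025-01-25.
Last Saturday of February 2025: 2025-02-22.

2024-12-28, 2025-01-25, 2025-02-22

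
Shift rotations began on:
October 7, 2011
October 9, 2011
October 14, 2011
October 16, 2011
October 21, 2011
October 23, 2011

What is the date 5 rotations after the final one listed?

November 11, 2011

The gap pattern 2, 5, 2, 5, 2 repeats every 2 events.
These are the Fridays and Sundays of each week.
Next Friday: October 28, 2011.
Next Sunday: October 30, 2011.
Next Friday: November 4, 2011.
Next Sunday: November 6, 2011.
The following Friday is November 11, 2011.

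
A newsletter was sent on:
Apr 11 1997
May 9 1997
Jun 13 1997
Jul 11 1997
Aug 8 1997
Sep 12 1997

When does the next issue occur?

Oct 10 1997

Gaps: 28, 35, 28, 28, 35 days — a mix of 28 and 35. Every date is a Friday.
Each is the 2nd Friday of its month.
October 1997 — 2nd Friday is Oct 10 1997.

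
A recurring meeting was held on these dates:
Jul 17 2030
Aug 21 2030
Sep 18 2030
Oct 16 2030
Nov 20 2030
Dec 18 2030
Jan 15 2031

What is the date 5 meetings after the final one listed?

Jun 18 2031

These are Wednesdays at 28- or 35-day spacing (35, 28, 28, 35, 28, 28).
The pattern: 3rd Wednesday of the month.
3rd Wednesday of February 2031: Feb 19 2031.
3rd Wednesday of March 2031: Mar 19 2031.
April 2031 — 3rd Wednesday is Apr 16 2031.
May 2031 — 3rd Wednesday is May 21 2031.
June 2031 — 3rd Wednesday is Jun 18 2031.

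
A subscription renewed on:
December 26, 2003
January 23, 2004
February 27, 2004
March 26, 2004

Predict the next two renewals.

April 23, 2004; May 28, 2004

Gaps: 28, 35, 28 days — a mix of 28 and 35. Every date is a Friday.
Each is the 4th Friday of its month.
4th Friday of April 2004: April 23, 2004.
4th Friday of May 2004: May 28, 2004.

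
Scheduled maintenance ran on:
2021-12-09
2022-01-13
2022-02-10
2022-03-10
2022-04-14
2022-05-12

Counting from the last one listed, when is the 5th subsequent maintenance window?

Gaps: 35, 28, 28, 35, 28 days — a mix of 28 and 35. Every date is a Thursday.
Each is the 2nd Thursday of its month.
2nd Thursday of June 2022: 2022-06-09.
2nd Thursday of July 2022: 2022-07-14.
2nd Thursday of August 2022: 2022-08-11.
2nd Thursday of September 2022: 2022-09-08.
October 2022 — 2nd Thursday is 2022-10-13.

2022-10-13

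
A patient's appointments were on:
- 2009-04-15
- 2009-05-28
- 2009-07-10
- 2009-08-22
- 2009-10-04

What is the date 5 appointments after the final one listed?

2010-05-07

Every event comes 43 days after the last (43, 43, 43, 43).
2009-10-04 + 43 days = 2009-11-16.
2009-11-16 + 43 days = 2009-12-29.
2009-12-29 + 43 days = 2010-02-10.
2010-02-10 + 43 days = 2010-03-25.
2010-03-25 + 43 days = 2010-05-07.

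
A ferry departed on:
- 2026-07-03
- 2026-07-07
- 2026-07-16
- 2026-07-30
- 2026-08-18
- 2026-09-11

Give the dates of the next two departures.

2026-10-10, 2026-11-13

The spacing grows by 5 each time: 4, 9, 14, 19, 24 days.
Next gap: 29 days. 2026-09-11 + 29 days = 2026-10-10.
Next gap: 34 days. 2026-10-10 + 34 days = 2026-11-13.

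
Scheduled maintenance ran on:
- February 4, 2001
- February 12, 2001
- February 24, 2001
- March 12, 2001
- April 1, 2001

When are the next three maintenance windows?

April 25, 2001; May 23, 2001; June 24, 2001

Intervals are 8, 12, 16, 20 days — an arithmetic progression with common difference 4.
Next gap: 24 days. April 1, 2001 + 24 days = April 25, 2001.
Next gap: 28 days. April 25, 2001 + 28 days = May 23, 2001.
Next gap: 32 days. May 23, 2001 + 32 days = June 24, 2001.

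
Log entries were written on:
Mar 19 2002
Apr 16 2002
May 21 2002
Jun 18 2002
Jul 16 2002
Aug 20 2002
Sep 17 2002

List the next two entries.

Oct 15 2002, Nov 19 2002

All dates are Tuesdays, 28, 35, 28, 28, 35, 28 days apart.
Specifically, the 3rd Tuesday of each month.
3rd Tuesday of October 2002: Oct 15 2002.
3rd Tuesday of November 2002: Nov 19 2002.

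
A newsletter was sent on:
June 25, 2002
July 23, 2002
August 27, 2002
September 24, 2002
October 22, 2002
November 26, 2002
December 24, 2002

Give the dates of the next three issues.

These are Tuesdays at 28- or 35-day spacing (28, 35, 28, 28, 35, 28).
The pattern: 4th Tuesday of the month.
4th Tuesday of January 2003: January 28, 2003.
February 2003 — 4th Tuesday is February 25, 2003.
March 2003 — 4th Tuesday is March 25, 2003.

January 28, 2003; February 25, 2003; March 25, 2003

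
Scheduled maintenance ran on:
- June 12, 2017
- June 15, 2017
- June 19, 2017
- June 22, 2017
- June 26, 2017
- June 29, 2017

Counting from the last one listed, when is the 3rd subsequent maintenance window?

July 10, 2017

The gap pattern 3, 4, 3, 4, 3 repeats every 2 events.
These are the Mondays and Thursdays of each week.
Next Monday: July 3, 2017.
The following Thursday is July 6, 2017.
The following Monday is July 10, 2017.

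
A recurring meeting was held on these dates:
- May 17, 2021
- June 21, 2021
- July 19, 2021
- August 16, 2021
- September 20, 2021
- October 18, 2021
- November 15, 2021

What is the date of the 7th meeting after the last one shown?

Gaps: 35, 28, 28, 35, 28, 28 days — a mix of 28 and 35. Every date is a Monday.
Each is the 3rd Monday of its month.
December 2021 — 3rd Monday is December 20, 2021.
3rd Monday of January 2022: January 17, 2022.
3rd Monday of February 2022: February 21, 2022.
3rd Monday of March 2022: March 21, 2022.
3rd Monday of April 2022: April 18, 2022.
3rd Monday of May 2022: May 16, 2022.
June 2022 — 3rd Monday is June 20, 2022.

June 20, 2022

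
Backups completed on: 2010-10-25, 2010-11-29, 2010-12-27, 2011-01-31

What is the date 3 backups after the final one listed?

2011-04-25

All Mondays; the gaps (35, 28, 35) vary with month length.
This is the last Monday of each month.
February 2011 ends with Monday 2011-02-28.
Last Monday of March 2011: 2011-03-28.
April 2011 ends with Monday 2011-04-25.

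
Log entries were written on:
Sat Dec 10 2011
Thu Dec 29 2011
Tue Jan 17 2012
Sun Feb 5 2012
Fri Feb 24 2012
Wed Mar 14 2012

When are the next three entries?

Every event comes 19 days after the last (19, 19, 19, 19, 19).
Wed Mar 14 2012 + 19 days = Mon Apr 2 2012.
Mon Apr 2 2012 + 19 days = Sat Apr 21 2012.
Sat Apr 21 2012 + 19 days = Thu May 10 2012.

Mon Apr 2 2012, Sat Apr 21 2012, Thu May 10 2012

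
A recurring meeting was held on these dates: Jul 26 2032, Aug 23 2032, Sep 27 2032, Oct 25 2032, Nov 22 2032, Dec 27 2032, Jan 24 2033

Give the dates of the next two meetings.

Feb 28 2033, Mar 28 2033

Gaps: 28, 35, 28, 28, 35, 28 days — a mix of 28 and 35. Every date is a Monday.
Each is the 4th Monday of its month.
4th Monday of February 2033: Feb 28 2033.
4th Monday of March 2033: Mar 28 2033.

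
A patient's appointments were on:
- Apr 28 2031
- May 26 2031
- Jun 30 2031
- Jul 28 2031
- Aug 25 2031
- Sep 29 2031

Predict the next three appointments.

All Mondays; the gaps (28, 35, 28, 28, 35) vary with month length.
This is the last Monday of each month.
Last Monday of October 2031: Oct 27 2031.
Last Monday of November 2031: Nov 24 2031.
December 2031 ends with Monday Dec 29 2031.

Oct 27 2031, Nov 24 2031, Dec 29 2031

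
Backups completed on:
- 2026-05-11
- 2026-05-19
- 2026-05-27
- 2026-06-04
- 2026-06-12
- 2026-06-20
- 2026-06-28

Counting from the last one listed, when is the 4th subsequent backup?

Gaps between consecutive events: 8, 8, 8, 8, 8, 8 days — a constant 8-day interval.
2026-06-28 + 8 days = 2026-07-06.
2026-07-06 + 8 days = 2026-07-14.
2026-07-14 + 8 days = 2026-07-22.
2026-07-22 + 8 days = 2026-07-30.

2026-07-30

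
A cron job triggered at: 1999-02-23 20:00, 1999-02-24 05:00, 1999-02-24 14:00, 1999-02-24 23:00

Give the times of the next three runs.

The interval is a steady 9 hours (9, 9, 9).
1999-02-24 23:00 + 9 h = 1999-02-25 08:00.
1999-02-25 08:00 + 9 h = 1999-02-25 17:00.
1999-02-25 17:00 + 9 h = 1999-02-26 02:00.

1999-02-25 08:00, 1999-02-25 17:00, 1999-02-26 02:00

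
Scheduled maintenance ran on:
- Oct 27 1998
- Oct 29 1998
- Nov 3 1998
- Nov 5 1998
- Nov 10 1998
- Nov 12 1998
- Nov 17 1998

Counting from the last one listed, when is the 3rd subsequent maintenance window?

Nov 26 1998

Gaps: 2, 5, 2, 5, 2, 5 days — not constant, but cyclic with period 2.
The events fall on every Tuesday and Thursday.
The following Thursday is Nov 19 1998.
The following Tuesday is Nov 24 1998.
The following Thursday is Nov 26 1998.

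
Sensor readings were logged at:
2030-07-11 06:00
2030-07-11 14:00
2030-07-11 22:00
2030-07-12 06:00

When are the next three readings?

2030-07-12 14:00, 2030-07-12 22:00, 2030-07-13 06:00

Spacing: 8, 8, 8 h — constant 8 h.
2030-07-12 06:00 + 8 h = 2030-07-12 14:00.
2030-07-12 14:00 + 8 h = 2030-07-12 22:00.
2030-07-12 22:00 + 8 h = 2030-07-13 06:00.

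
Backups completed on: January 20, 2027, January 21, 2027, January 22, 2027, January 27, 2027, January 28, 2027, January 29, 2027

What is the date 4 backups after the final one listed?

Gaps: 1, 1, 5, 1, 1 days — not constant, but cyclic with period 3.
The events fall on every Wednesday, Thursday and Friday.
Next Wednesday: February 3, 2027.
The following Thursday is February 4, 2027.
Next Friday: February 5, 2027.
The following Wednesday is February 10, 2027.

February 10, 2027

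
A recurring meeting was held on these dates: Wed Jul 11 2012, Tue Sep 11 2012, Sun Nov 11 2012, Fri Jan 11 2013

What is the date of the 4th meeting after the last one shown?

Each date is the 11th; the gaps (62, 61, 61) track the month lengths.
The rule is the 11th of every 2 months.
Next: March 2013 → Mon Mar 11 2013.
Next: May 2013 → Sat May 11 2013.
Next: July 2013 → Thu Jul 11 2013.
Next: September 2013 → Wed Sep 11 2013.

Wed Sep 11 2013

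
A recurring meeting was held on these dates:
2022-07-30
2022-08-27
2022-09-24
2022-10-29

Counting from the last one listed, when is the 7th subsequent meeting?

These are Saturdays with 28, 28, 35-day gaps.
Each is the final Saturday of its month — 2022-07-30 is past the 28th, so '4th Saturday' doesn't fit.
November 2022 ends with Saturday 2022-11-26.
December 2022 ends with Saturday 2022-12-31.
Last Saturday of January 2023: 2023-01-28.
Last Saturday of February 2023: 2023-02-25.
Last Saturday of March 2023: 2023-03-25.
Last Saturday of April 2023: 2023-04-29.
May 2023 ends with Saturday 2023-05-27.

2023-05-27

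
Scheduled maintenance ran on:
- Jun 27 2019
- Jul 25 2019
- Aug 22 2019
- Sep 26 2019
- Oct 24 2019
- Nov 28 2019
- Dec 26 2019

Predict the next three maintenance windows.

Jan 23 2020, Feb 27 2020, Mar 26 2020

All dates are Thursdays, 28, 28, 35, 28, 35, 28 days apart.
Specifically, the 4th Thursday of each month.
4th Thursday of January 2020: Jan 23 2020.
February 2020 — 4th Thursday is Feb 27 2020.
March 2020 — 4th Thursday is Mar 26 2020.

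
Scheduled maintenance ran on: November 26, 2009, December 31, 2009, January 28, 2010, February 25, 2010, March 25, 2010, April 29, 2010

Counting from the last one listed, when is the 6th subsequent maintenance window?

October 28, 2010

All Thursdays; the gaps (35, 28, 28, 28, 35) vary with month length.
This is the last Thursday of each month.
Last Thursday of May 2010: May 27, 2010.
June 2010 ends with Thursday June 24, 2010.
Last Thursday of July 2010: July 29, 2010.
Last Thursday of August 2010: August 26, 2010.
Last Thursday of September 2010: September 30, 2010.
Last Thursday of October 2010: October 28, 2010.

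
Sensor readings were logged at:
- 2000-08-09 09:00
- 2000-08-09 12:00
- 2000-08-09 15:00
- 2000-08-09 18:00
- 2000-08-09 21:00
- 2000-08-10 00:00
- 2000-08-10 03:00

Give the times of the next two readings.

The interval is a steady 3 hours (3, 3, 3, 3, 3, 3).
2000-08-10 03:00 + 3 h = 2000-08-10 06:00.
2000-08-10 06:00 + 3 h = 2000-08-10 09:00.

2000-08-10 06:00, 2000-08-10 09:00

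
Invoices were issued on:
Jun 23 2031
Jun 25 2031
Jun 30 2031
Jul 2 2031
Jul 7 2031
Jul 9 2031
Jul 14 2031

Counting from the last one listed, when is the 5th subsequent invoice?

Every event lands on a Monday or Wednesday (gaps cycle 2, 5, 2, 5, 2, 5).
So the schedule is: every Monday and Wednesday.
Next Wednesday: Jul 16 2031.
Next Monday: Jul 21 2031.
Next Wednesday: Jul 23 2031.
Next Monday: Jul 28 2031.
Next Wednesday: Jul 30 2031.

Jul 30 2031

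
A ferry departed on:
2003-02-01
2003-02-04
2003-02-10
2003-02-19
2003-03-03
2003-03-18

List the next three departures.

Intervals are 3, 6, 9, 12, 15 days — an arithmetic progression with common difference 3.
Next gap: 18 days. 2003-03-18 + 18 days = 2003-04-05.
Next gap: 21 days. 2003-04-05 + 21 days = 2003-04-26.
Next gap: 24 days. 2003-04-26 + 24 days = 2003-05-20.

2003-04-05, 2003-04-26, 2003-05-20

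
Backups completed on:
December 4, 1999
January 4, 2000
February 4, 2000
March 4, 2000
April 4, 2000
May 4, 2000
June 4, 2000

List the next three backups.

July 4, 2000; August 4, 2000; September 4, 2000

Gaps: 31, 31, 29, 31, 30, 31 days — not constant. Every event is on the 4th of the month.
Pattern: the 4th of each month.
July 2000: July 4, 2000.
August 2000: August 4, 2000.
September 2000: September 4, 2000.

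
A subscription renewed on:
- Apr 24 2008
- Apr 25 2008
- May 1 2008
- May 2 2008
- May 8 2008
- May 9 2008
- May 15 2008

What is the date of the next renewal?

May 16 2008

Gaps: 1, 6, 1, 6, 1, 6 days — not constant, but cyclic with period 2.
The events fall on every Thursday and Friday.
Next Friday: May 16 2008.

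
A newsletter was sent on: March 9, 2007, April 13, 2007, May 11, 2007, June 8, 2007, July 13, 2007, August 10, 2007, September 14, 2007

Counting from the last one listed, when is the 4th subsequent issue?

January 11, 2008

All dates are Fridays, 35, 28, 28, 35, 28, 35 days apart.
Specifically, the 2nd Friday of each month.
October 2007 — 2nd Friday is October 12, 2007.
2nd Friday of November 2007: November 9, 2007.
2nd Friday of December 2007: December 14, 2007.
January 2008 — 2nd Friday is January 11, 2008.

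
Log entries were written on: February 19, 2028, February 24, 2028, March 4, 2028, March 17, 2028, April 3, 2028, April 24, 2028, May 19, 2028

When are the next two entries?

June 17, 2028; July 20, 2028

Gaps: 5, 9, 13, 17, 21, 25 days — each gap is 4 larger than the previous one.
Next gap: 29 days. May 19, 2028 + 29 days = June 17, 2028.
Next gap: 33 days. June 17, 2028 + 33 days = July 20, 2028.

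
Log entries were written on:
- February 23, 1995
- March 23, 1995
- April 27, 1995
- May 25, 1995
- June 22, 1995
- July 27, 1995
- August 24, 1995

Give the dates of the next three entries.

Gaps: 28, 35, 28, 28, 35, 28 days — a mix of 28 and 35. Every date is a Thursday.
Each is the 4th Thursday of its month.
September 1995 — 4th Thursday is September 28, 1995.
4th Thursday of October 1995: October 26, 1995.
4th Thursday of November 1995: November 23, 1995.

September 28, 1995; October 26, 1995; November 23, 1995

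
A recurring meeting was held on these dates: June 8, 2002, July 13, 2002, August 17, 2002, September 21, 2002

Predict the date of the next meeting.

Every event comes 35 days after the last (35, 35, 35).
September 21, 2002 + 35 days = October 26, 2002.

October 26, 2002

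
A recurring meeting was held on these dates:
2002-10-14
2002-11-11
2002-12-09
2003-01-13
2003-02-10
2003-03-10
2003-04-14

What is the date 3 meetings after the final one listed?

These are Mondays at 28- or 35-day spacing (28, 28, 35, 28, 28, 35).
The pattern: 2nd Monday of the month.
May 2003 — 2nd Monday is 2003-05-12.
June 2003 — 2nd Monday is 2003-06-09.
2nd Monday of July 2003: 2003-07-14.

2003-07-14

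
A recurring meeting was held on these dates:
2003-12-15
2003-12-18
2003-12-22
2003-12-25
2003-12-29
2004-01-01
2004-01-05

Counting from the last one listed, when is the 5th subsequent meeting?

Gaps: 3, 4, 3, 4, 3, 4 days — not constant, but cyclic with period 2.
The events fall on every Monday and Thursday.
Next Thursday: 2004-01-08.
The following Monday is 2004-01-12.
Next Thursday: 2004-01-15.
Next Monday: 2004-01-19.
The following Thursday is 2004-01-22.

2004-01-22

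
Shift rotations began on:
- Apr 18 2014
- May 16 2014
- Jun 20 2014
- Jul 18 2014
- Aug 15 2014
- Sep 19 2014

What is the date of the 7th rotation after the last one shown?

These are Fridays at 28- or 35-day spacing (28, 35, 28, 28, 35).
The pattern: 3rd Friday of the month.
3rd Friday of October 2014: Oct 17 2014.
November 2014 — 3rd Friday is Nov 21 2014.
3rd Friday of December 2014: Dec 19 2014.
3rd Friday of January 2015: Jan 16 2015.
3rd Friday of February 2015: Feb 20 2015.
March 2015 — 3rd Friday is Mar 20 2015.
April 2015 — 3rd Friday is Apr 17 2015.

Apr 17 2015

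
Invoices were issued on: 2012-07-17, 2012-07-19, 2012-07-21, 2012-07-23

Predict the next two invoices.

2012-07-25, 2012-07-27

The spacing is 2, 2, 2 days — always 2 days.
2012-07-23 + 2 days = 2012-07-25.
2012-07-25 + 2 days = 2012-07-27.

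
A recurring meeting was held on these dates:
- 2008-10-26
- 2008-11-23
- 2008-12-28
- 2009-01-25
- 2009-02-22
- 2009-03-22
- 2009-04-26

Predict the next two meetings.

Gaps: 28, 35, 28, 28, 28, 35 days — a mix of 28 and 35. Every date is a Sunday.
Each is the 4th Sunday of its month.
4th Sunday of May 2009: 2009-05-24.
4th Sunday of June 2009: 2009-06-28.

2009-05-24, 2009-06-28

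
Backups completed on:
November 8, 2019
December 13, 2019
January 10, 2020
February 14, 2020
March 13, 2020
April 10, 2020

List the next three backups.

May 8, 2020; June 12, 2020; July 10, 2020

Gaps: 35, 28, 35, 28, 28 days — a mix of 28 and 35. Every date is a Friday.
Each is the 2nd Friday of its month.
2nd Friday of May 2020: May 8, 2020.
2nd Friday of June 2020: June 12, 2020.
July 2020 — 2nd Friday is July 10, 2020.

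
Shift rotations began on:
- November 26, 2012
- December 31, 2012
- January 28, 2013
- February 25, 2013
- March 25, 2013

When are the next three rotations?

April 29, 2013; May 27, 2013; June 24, 2013

These are Mondays with 35, 28, 28, 28-day gaps.
Each is the final Monday of its month — December 31, 2012 is past the 28th, so '4th Monday' doesn't fit.
Last Monday of April 2013: April 29, 2013.
May 2013 ends with Monday May 27, 2013.
Last Monday of June 2013: June 24, 2013.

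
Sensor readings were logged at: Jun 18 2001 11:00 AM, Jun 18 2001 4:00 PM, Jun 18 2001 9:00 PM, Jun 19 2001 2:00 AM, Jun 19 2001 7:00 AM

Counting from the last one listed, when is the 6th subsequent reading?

Jun 20 2001 1:00 PM

Spacing: 5, 5, 5, 5 h — constant 5 h.
Jun 19 2001 7:00 AM + 5 h = Jun 19 2001 12:00 PM.
Jun 19 2001 12:00 PM + 5 h = Jun 19 2001 5:00 PM.
Jun 19 2001 5:00 PM + 5 h = Jun 19 2001 10:00 PM.
Jun 19 2001 10:00 PM + 5 h = Jun 20 2001 3:00 AM.
Jun 20 2001 3:00 AM + 5 h = Jun 20 2001 8:00 AM.
Jun 20 2001 8:00 AM + 5 h = Jun 20 2001 1:00 PM.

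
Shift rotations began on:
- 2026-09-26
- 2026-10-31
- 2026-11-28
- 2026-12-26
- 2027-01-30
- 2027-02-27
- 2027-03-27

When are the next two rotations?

2027-04-24, 2027-05-29

These are Saturdays with 35, 28, 28, 35, 28, 28-day gaps.
Each is the final Saturday of its month — 2026-10-31 is past the 28th, so '4th Saturday' doesn't fit.
Last Saturday of April 2027: 2027-04-24.
May 2027 ends with Saturday 2027-05-29.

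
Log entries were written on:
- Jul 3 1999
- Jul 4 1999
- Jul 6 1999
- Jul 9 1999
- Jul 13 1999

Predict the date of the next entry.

Jul 18 1999

Gaps: 1, 2, 3, 4 days — each gap is 1 larger than the previous one.
Next gap: 5 days. Jul 13 1999 + 5 days = Jul 18 1999.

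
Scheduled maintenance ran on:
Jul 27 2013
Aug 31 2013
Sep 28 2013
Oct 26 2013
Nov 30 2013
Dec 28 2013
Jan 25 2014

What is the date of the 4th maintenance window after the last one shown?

May 31 2014

All Saturdays; the gaps (35, 28, 28, 35, 28, 28) vary with month length.
This is the last Saturday of each month.
February 2014 ends with Saturday Feb 22 2014.
Last Saturday of March 2014: Mar 29 2014.
Last Saturday of April 2014: Apr 26 2014.
May 2014 ends with Saturday May 31 2014.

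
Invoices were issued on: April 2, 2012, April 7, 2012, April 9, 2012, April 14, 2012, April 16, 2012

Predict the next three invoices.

The gap pattern 5, 2, 5, 2 repeats every 2 events.
These are the Mondays and Saturdays of each week.
Next Saturday: April 21, 2012.
The following Monday is April 23, 2012.
Next Saturday: April 28, 2012.

April 21, 2012; April 23, 2012; April 28, 2012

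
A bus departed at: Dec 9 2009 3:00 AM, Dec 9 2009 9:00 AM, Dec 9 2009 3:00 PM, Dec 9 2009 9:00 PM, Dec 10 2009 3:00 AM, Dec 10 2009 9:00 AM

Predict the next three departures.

Dec 10 2009 3:00 PM, Dec 10 2009 9:00 PM, Dec 11 2009 3:00 AM

The interval is a steady 6 hours (6, 6, 6, 6, 6).
Dec 10 2009 9:00 AM + 6 h = Dec 10 2009 3:00 PM.
Dec 10 2009 3:00 PM + 6 h = Dec 10 2009 9:00 PM.
Dec 10 2009 9:00 PM + 6 h = Dec 11 2009 3:00 AM.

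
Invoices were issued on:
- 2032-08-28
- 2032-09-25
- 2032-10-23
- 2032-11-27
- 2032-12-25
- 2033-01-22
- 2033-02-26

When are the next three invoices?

2033-03-26, 2033-04-23, 2033-05-28

All dates are Saturdays, 28, 28, 35, 28, 28, 35 days apart.
Specifically, the 4th Saturday of each month.
March 2033 — 4th Saturday is 2033-03-26.
April 2033 — 4th Saturday is 2033-04-23.
4th Saturday of May 2033: 2033-05-28.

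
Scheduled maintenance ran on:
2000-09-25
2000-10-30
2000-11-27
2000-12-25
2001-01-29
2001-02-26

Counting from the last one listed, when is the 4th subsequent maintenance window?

2001-06-25

All Mondays; the gaps (35, 28, 28, 35, 28) vary with month length.
This is the last Monday of each month.
March 2001 ends with Monday 2001-03-26.
Last Monday of April 2001: 2001-04-30.
May 2001 ends with Monday 2001-05-28.
June 2001 ends with Monday 2001-06-25.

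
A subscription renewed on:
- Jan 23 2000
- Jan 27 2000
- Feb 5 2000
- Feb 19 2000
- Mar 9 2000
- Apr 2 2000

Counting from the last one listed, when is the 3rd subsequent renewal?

Jul 13 2000

The spacing grows by 5 each time: 4, 9, 14, 19, 24 days.
Next gap: 29 days. Apr 2 2000 + 29 days = May 1 2000.
Next gap: 34 days. May 1 2000 + 34 days = Jun 4 2000.
Next gap: 39 days. Jun 4 2000 + 39 days = Jul 13 2000.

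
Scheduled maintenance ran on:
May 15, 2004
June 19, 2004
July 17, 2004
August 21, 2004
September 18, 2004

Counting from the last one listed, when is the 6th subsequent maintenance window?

Gaps: 35, 28, 35, 28 days — a mix of 28 and 35. Every date is a Saturday.
Each is the 3rd Saturday of its month.
3rd Saturday of October 2004: October 16, 2004.
November 2004 — 3rd Saturday is November 20, 2004.
3rd Saturday of December 2004: December 18, 2004.
3rd Saturday of January 2005: January 15, 2005.
3rd Saturday of February 2005: February 19, 2005.
3rd Saturday of March 2005: March 19, 2005.

March 19, 2005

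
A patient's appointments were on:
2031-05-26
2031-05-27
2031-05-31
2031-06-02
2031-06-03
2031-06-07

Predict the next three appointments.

Every event lands on a Monday or Tuesday or Saturday (gaps cycle 1, 4, 2, 1, 4).
So the schedule is: every Monday, Tuesday and Saturday.
Next Monday: 2031-06-09.
The following Tuesday is 2031-06-10.
The following Saturday is 2031-06-14.

2031-06-09, 2031-06-10, 2031-06-14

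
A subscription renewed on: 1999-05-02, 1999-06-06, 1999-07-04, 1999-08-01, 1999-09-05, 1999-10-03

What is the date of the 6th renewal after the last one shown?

2000-04-02

All dates are Sundays, 35, 28, 28, 35, 28 days apart.
Specifically, the 1st Sunday of each month.
November 1999 — 1st Sunday is 1999-11-07.
December 1999 — 1st Sunday is 1999-12-05.
January 2000 — 1st Sunday is 2000-01-02.
February 2000 — 1st Sunday is 2000-02-06.
March 2000 — 1st Sunday is 2000-03-05.
1st Sunday of April 2000: 2000-04-02.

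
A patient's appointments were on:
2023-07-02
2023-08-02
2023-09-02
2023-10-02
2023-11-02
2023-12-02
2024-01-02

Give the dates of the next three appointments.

2024-02-02, 2024-03-02, 2024-04-02

Gaps: 31, 31, 30, 31, 30, 31 days — not constant. Every event is on the 2nd of the month.
Pattern: the 2nd of each month.
Next: February 2024 → 2024-02-02.
Next: March 2024 → 2024-03-02.
Next: April 2024 → 2024-04-02.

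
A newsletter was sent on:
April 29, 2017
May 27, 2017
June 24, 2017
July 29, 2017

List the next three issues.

August 26, 2017; September 30, 2017; October 28, 2017

These are Saturdays with 28, 28, 35-day gaps.
Each is the final Saturday of its month — April 29, 2017 is past the 28th, so '4th Saturday' doesn't fit.
Last Saturday of August 2017: August 26, 2017.
Last Saturday of September 2017: September 30, 2017.
Last Saturday of October 2017: October 28, 2017.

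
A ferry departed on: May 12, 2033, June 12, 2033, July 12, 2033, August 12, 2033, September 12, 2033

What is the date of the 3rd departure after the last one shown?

Each date is the 12th; the gaps (31, 30, 31, 31) track the month lengths.
The rule is the 12th of each month.
Next: October 2033 → October 12, 2033.
November 2033: November 12, 2033.
Next: December 2033 → December 12, 2033.

December 12, 2033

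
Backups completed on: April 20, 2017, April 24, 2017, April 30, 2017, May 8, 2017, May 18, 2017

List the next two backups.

The spacing grows by 2 each time: 4, 6, 8, 10 days.
Next gap: 12 days. May 18, 2017 + 12 days = May 30, 2017.
Next gap: 14 days. May 30, 2017 + 14 days = June 13, 2017.

May 30, 2017; June 13, 2017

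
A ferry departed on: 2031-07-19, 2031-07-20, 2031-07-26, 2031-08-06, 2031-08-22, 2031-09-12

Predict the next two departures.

2031-10-08, 2031-11-08

The spacing grows by 5 each time: 1, 6, 11, 16, 21 days.
Next gap: 26 days. 2031-09-12 + 26 days = 2031-10-08.
Next gap: 31 days. 2031-10-08 + 31 days = 2031-11-08.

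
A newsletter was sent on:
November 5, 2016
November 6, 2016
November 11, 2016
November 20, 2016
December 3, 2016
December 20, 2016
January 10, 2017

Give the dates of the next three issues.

Gaps: 1, 5, 9, 13, 17, 21 days — each gap is 4 larger than the previous one.
Next gap: 25 days. January 10, 2017 + 25 days = February 4, 2017.
Next gap: 29 days. February 4, 2017 + 29 days = March 5, 2017.
Next gap: 33 days. March 5, 2017 + 33 days = April 7, 2017.

February 4, 2017; March 5, 2017; April 7, 2017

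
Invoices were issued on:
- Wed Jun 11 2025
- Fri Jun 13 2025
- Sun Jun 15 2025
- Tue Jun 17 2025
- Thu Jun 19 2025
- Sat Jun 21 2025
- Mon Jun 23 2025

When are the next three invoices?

Wed Jun 25 2025, Fri Jun 27 2025, Sun Jun 29 2025

The spacing is 2, 2, 2, 2, 2, 2 days — always 2 days.
Mon Jun 23 2025 + 2 days = Wed Jun 25 2025.
Wed Jun 25 2025 + 2 days = Fri Jun 27 2025.
Fri Jun 27 2025 + 2 days = Sun Jun 29 2025.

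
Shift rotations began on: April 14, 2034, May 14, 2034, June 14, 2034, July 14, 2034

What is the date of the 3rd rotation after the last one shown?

Each date is the 14th; the gaps (30, 31, 30) track the month lengths.
The rule is the 14th of each month.
August 2034: August 14, 2034.
Next: September 2034 → September 14, 2034.
Next: October 2034 → October 14, 2034.

October 14, 2034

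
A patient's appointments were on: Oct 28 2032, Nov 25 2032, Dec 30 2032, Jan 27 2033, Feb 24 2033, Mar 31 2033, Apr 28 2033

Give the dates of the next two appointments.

Every date is a Thursday; gaps 28, 35, 28, 28, 35, 28 days.
Each is the last Thursday of its month (at least one falls on the 29th or later, ruling out '4th Thursday').
Last Thursday of May 2033: May 26 2033.
Last Thursday of June 2033: Jun 30 2033.

May 26 2033, Jun 30 2033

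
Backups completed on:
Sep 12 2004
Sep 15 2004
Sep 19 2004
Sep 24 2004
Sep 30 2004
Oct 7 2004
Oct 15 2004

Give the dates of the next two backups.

Gaps: 3, 4, 5, 6, 7, 8 days — each gap is 1 larger than the previous one.
Next gap: 9 days. Oct 15 2004 + 9 days = Oct 24 2004.
Next gap: 10 days. Oct 24 2004 + 10 days = Nov 3 2004.

Oct 24 2004, Nov 3 2004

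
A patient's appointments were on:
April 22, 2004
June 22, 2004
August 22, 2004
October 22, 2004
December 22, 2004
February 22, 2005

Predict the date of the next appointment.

Gaps: 61, 61, 61, 61, 62 days — not constant. Every event is on the 22nd of the month.
Pattern: the 22nd of every 2 months.
April 2005: April 22, 2005.

April 22, 2005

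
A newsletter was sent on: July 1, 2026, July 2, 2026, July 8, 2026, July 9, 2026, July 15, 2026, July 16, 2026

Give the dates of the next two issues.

July 22, 2026; July 23, 2026

Gaps: 1, 6, 1, 6, 1 days — not constant, but cyclic with period 2.
The events fall on every Wednesday and Thursday.
The following Wednesday is July 22, 2026.
Next Thursday: July 23, 2026.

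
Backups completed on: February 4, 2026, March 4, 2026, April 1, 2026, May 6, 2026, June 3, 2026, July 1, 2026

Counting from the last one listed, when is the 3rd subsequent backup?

October 7, 2026

These are Wednesdays at 28- or 35-day spacing (28, 28, 35, 28, 28).
The pattern: 1st Wednesday of the month.
August 2026 — 1st Wednesday is August 5, 2026.
1st Wednesday of September 2026: September 2, 2026.
October 2026 — 1st Wednesday is October 7, 2026.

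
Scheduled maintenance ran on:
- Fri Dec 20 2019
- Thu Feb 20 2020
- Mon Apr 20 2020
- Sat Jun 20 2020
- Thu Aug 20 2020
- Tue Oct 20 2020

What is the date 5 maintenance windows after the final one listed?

Gaps: 62, 60, 61, 61, 61 days — not constant. Every event is on the 20th of the month.
Pattern: the 20th of every 2 months.
December 2020: Sun Dec 20 2020.
Next: February 2021 → Sat Feb 20 2021.
April 2021: Tue Apr 20 2021.
June 2021: Sun Jun 20 2021.
August 2021: Fri Aug 20 2021.

Fri Aug 20 2021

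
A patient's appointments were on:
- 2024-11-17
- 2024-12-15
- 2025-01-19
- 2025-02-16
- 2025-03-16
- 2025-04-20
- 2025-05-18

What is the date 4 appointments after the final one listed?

All dates are Sundays, 28, 35, 28, 28, 35, 28 days apart.
Specifically, the 3rd Sunday of each month.
3rd Sunday of June 2025: 2025-06-15.
July 2025 — 3rd Sunday is 2025-07-20.
3rd Sunday of August 2025: 2025-08-17.
3rd Sunday of September 2025: 2025-09-21.

2025-09-21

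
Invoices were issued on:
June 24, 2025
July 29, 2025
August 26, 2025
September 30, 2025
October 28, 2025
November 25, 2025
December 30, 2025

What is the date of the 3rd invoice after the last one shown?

March 31, 2026

These are Tuesdays with 35, 28, 35, 28, 28, 35-day gaps.
Each is the final Tuesday of its month — July 29, 2025 is past the 28th, so '4th Tuesday' doesn't fit.
Last Tuesday of January 2026: January 27, 2026.
Last Tuesday of February 2026: February 24, 2026.
March 2026 ends with Tuesday March 31, 2026.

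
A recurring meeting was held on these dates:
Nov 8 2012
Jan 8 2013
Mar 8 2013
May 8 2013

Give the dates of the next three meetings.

Jul 8 2013, Sep 8 2013, Nov 8 2013

Each date is the 8th; the gaps (61, 59, 61) track the month lengths.
The rule is the 8th of every 2 months.
Next: July 2013 → Jul 8 2013.
Next: September 2013 → Sep 8 2013.
Next: November 2013 → Nov 8 2013.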